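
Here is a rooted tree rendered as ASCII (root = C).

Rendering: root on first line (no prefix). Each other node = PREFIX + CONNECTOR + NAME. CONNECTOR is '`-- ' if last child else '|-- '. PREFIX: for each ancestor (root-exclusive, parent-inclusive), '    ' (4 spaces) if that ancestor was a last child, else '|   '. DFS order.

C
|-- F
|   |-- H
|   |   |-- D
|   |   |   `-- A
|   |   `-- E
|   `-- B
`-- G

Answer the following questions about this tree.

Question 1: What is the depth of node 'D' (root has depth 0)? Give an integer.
Path from root to D: C -> F -> H -> D
Depth = number of edges = 3

Answer: 3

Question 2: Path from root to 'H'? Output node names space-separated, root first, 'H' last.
Answer: C F H

Derivation:
Walk down from root: C -> F -> H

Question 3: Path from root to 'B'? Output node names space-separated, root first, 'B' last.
Walk down from root: C -> F -> B

Answer: C F B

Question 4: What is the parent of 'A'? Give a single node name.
Scan adjacency: A appears as child of D

Answer: D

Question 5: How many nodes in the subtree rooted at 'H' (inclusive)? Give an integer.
Subtree rooted at H contains: A, D, E, H
Count = 4

Answer: 4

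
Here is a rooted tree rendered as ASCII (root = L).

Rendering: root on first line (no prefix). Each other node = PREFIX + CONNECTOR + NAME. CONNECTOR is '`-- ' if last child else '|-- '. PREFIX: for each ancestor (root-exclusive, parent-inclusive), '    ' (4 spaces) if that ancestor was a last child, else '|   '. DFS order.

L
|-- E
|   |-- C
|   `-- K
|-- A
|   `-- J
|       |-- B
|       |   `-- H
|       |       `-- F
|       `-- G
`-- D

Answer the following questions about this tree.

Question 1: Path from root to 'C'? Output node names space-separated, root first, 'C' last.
Walk down from root: L -> E -> C

Answer: L E C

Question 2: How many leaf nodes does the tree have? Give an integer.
Leaves (nodes with no children): C, D, F, G, K

Answer: 5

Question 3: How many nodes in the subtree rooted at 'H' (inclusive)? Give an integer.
Subtree rooted at H contains: F, H
Count = 2

Answer: 2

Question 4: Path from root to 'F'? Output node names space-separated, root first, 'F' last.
Answer: L A J B H F

Derivation:
Walk down from root: L -> A -> J -> B -> H -> F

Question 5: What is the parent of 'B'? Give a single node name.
Answer: J

Derivation:
Scan adjacency: B appears as child of J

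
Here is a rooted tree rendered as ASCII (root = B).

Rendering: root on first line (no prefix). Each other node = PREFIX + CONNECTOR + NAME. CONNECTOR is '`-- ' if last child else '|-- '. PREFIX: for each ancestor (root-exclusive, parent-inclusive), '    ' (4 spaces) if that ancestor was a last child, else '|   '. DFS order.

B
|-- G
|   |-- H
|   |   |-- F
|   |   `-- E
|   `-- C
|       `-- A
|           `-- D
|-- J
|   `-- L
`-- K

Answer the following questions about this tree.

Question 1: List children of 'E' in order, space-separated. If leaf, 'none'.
Node E's children (from adjacency): (leaf)

Answer: none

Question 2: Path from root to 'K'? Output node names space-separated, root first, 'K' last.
Walk down from root: B -> K

Answer: B K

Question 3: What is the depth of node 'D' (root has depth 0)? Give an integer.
Path from root to D: B -> G -> C -> A -> D
Depth = number of edges = 4

Answer: 4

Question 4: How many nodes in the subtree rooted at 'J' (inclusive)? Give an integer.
Answer: 2

Derivation:
Subtree rooted at J contains: J, L
Count = 2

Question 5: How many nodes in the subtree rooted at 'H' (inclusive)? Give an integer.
Subtree rooted at H contains: E, F, H
Count = 3

Answer: 3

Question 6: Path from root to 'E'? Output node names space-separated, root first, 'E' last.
Walk down from root: B -> G -> H -> E

Answer: B G H E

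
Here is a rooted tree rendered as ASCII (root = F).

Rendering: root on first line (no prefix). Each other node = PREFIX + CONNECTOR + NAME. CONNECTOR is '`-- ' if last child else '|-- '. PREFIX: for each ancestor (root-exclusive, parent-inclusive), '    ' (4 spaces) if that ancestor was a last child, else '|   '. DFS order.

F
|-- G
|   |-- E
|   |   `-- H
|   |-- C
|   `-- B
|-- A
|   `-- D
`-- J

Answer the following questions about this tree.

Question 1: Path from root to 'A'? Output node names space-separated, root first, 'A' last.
Walk down from root: F -> A

Answer: F A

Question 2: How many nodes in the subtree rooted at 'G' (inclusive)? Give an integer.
Subtree rooted at G contains: B, C, E, G, H
Count = 5

Answer: 5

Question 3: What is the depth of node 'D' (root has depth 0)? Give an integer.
Path from root to D: F -> A -> D
Depth = number of edges = 2

Answer: 2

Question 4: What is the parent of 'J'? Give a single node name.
Answer: F

Derivation:
Scan adjacency: J appears as child of F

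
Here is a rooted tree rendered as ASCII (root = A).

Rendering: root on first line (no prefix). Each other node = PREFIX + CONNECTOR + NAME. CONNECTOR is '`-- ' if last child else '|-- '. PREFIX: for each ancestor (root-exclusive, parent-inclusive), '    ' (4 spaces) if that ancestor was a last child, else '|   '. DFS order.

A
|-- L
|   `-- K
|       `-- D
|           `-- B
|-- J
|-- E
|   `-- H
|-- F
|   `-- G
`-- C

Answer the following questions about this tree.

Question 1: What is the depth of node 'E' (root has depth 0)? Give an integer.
Path from root to E: A -> E
Depth = number of edges = 1

Answer: 1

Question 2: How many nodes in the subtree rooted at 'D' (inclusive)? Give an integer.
Subtree rooted at D contains: B, D
Count = 2

Answer: 2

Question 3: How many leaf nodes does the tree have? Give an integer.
Leaves (nodes with no children): B, C, G, H, J

Answer: 5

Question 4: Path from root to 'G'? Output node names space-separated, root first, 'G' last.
Answer: A F G

Derivation:
Walk down from root: A -> F -> G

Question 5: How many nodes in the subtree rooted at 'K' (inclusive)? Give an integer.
Subtree rooted at K contains: B, D, K
Count = 3

Answer: 3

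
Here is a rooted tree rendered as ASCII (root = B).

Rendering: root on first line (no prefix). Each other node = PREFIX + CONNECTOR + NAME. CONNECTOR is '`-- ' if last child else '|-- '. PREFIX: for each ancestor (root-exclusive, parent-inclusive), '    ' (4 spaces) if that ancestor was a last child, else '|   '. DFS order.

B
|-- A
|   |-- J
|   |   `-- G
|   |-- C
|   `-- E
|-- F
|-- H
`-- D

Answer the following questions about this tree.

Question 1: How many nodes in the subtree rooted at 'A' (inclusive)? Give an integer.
Answer: 5

Derivation:
Subtree rooted at A contains: A, C, E, G, J
Count = 5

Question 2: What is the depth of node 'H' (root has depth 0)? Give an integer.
Path from root to H: B -> H
Depth = number of edges = 1

Answer: 1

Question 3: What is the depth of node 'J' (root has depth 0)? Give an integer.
Answer: 2

Derivation:
Path from root to J: B -> A -> J
Depth = number of edges = 2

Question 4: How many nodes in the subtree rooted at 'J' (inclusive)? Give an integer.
Subtree rooted at J contains: G, J
Count = 2

Answer: 2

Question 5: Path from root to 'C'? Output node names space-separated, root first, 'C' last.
Walk down from root: B -> A -> C

Answer: B A C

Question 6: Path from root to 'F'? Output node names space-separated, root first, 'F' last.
Walk down from root: B -> F

Answer: B F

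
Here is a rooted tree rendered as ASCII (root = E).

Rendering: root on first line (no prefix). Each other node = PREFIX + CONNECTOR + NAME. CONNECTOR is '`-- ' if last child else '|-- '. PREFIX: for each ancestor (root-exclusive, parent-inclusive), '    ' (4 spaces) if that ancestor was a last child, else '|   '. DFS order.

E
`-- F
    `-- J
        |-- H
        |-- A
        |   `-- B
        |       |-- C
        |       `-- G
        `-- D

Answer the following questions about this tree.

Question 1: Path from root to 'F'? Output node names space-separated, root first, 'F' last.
Walk down from root: E -> F

Answer: E F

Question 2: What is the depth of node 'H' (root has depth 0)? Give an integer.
Path from root to H: E -> F -> J -> H
Depth = number of edges = 3

Answer: 3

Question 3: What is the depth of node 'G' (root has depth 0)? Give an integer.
Path from root to G: E -> F -> J -> A -> B -> G
Depth = number of edges = 5

Answer: 5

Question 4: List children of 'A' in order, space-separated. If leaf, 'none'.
Node A's children (from adjacency): B

Answer: B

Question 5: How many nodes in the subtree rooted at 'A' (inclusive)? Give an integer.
Answer: 4

Derivation:
Subtree rooted at A contains: A, B, C, G
Count = 4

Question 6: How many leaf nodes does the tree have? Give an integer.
Answer: 4

Derivation:
Leaves (nodes with no children): C, D, G, H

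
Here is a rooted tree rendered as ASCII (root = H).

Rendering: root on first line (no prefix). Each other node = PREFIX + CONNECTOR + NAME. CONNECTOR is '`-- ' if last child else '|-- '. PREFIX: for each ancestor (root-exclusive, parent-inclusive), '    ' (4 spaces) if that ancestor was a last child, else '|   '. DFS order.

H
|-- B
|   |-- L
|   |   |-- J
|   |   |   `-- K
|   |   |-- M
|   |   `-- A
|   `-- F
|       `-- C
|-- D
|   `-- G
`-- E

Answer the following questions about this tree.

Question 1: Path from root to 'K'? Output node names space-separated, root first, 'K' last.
Answer: H B L J K

Derivation:
Walk down from root: H -> B -> L -> J -> K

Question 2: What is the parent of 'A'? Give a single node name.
Answer: L

Derivation:
Scan adjacency: A appears as child of L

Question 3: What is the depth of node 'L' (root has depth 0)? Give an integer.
Path from root to L: H -> B -> L
Depth = number of edges = 2

Answer: 2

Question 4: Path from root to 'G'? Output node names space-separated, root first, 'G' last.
Walk down from root: H -> D -> G

Answer: H D G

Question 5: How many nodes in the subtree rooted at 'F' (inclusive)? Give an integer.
Subtree rooted at F contains: C, F
Count = 2

Answer: 2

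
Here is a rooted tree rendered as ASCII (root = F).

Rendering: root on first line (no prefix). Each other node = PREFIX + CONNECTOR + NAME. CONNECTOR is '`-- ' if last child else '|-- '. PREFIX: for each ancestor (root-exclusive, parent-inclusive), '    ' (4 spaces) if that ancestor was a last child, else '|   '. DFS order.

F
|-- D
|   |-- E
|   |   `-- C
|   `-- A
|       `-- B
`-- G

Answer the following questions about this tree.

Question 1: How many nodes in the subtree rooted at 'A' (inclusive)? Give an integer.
Answer: 2

Derivation:
Subtree rooted at A contains: A, B
Count = 2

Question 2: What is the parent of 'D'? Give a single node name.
Answer: F

Derivation:
Scan adjacency: D appears as child of F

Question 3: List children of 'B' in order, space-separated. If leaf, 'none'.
Answer: none

Derivation:
Node B's children (from adjacency): (leaf)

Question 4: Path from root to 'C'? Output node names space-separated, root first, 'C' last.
Answer: F D E C

Derivation:
Walk down from root: F -> D -> E -> C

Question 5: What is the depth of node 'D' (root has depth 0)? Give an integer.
Answer: 1

Derivation:
Path from root to D: F -> D
Depth = number of edges = 1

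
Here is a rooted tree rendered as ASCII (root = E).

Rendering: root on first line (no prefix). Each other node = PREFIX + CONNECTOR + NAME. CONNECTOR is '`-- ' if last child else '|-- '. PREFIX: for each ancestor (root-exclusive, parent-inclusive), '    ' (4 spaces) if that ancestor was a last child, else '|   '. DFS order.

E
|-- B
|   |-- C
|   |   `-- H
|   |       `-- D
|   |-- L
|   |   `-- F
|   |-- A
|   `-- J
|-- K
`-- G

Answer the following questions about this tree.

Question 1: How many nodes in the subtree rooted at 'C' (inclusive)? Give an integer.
Subtree rooted at C contains: C, D, H
Count = 3

Answer: 3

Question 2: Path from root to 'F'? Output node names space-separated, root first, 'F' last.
Answer: E B L F

Derivation:
Walk down from root: E -> B -> L -> F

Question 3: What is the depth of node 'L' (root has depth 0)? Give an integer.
Path from root to L: E -> B -> L
Depth = number of edges = 2

Answer: 2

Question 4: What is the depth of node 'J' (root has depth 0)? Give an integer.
Path from root to J: E -> B -> J
Depth = number of edges = 2

Answer: 2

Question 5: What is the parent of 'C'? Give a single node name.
Scan adjacency: C appears as child of B

Answer: B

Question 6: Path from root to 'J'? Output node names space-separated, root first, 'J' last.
Answer: E B J

Derivation:
Walk down from root: E -> B -> J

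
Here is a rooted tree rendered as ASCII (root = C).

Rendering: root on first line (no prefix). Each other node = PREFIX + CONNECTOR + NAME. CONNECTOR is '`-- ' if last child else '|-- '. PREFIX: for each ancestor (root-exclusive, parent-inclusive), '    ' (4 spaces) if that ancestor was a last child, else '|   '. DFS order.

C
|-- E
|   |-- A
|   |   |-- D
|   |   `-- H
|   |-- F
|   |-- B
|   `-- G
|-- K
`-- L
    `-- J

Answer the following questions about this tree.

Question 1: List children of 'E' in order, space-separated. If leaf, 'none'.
Node E's children (from adjacency): A, F, B, G

Answer: A F B G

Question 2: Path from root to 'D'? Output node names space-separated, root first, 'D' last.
Answer: C E A D

Derivation:
Walk down from root: C -> E -> A -> D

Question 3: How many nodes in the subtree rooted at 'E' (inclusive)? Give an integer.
Subtree rooted at E contains: A, B, D, E, F, G, H
Count = 7

Answer: 7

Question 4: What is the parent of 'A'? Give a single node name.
Answer: E

Derivation:
Scan adjacency: A appears as child of E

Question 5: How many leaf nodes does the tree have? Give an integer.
Answer: 7

Derivation:
Leaves (nodes with no children): B, D, F, G, H, J, K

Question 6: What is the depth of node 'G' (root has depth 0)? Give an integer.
Path from root to G: C -> E -> G
Depth = number of edges = 2

Answer: 2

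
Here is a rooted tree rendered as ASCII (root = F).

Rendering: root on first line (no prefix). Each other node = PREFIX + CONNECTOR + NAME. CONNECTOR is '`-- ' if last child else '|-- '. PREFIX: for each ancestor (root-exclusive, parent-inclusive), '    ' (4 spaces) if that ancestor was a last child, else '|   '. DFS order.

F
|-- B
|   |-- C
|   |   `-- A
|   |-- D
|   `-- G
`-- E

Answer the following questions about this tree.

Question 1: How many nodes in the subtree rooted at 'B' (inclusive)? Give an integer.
Answer: 5

Derivation:
Subtree rooted at B contains: A, B, C, D, G
Count = 5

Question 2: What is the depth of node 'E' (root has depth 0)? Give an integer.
Path from root to E: F -> E
Depth = number of edges = 1

Answer: 1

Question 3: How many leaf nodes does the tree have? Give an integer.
Leaves (nodes with no children): A, D, E, G

Answer: 4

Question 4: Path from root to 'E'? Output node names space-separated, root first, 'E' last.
Answer: F E

Derivation:
Walk down from root: F -> E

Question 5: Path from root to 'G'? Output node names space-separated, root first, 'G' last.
Answer: F B G

Derivation:
Walk down from root: F -> B -> G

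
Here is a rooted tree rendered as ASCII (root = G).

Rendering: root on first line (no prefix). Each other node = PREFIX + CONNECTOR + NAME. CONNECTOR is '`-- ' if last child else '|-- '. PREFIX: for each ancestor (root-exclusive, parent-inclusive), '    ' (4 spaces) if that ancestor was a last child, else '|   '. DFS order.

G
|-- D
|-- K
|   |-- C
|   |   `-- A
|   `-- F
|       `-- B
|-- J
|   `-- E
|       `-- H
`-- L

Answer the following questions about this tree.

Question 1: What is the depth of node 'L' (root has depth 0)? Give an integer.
Answer: 1

Derivation:
Path from root to L: G -> L
Depth = number of edges = 1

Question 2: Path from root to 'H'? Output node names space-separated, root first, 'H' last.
Walk down from root: G -> J -> E -> H

Answer: G J E H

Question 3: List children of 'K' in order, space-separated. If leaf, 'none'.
Answer: C F

Derivation:
Node K's children (from adjacency): C, F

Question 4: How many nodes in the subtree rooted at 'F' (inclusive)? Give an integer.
Answer: 2

Derivation:
Subtree rooted at F contains: B, F
Count = 2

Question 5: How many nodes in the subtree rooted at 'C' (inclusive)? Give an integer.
Subtree rooted at C contains: A, C
Count = 2

Answer: 2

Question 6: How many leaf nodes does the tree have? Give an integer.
Answer: 5

Derivation:
Leaves (nodes with no children): A, B, D, H, L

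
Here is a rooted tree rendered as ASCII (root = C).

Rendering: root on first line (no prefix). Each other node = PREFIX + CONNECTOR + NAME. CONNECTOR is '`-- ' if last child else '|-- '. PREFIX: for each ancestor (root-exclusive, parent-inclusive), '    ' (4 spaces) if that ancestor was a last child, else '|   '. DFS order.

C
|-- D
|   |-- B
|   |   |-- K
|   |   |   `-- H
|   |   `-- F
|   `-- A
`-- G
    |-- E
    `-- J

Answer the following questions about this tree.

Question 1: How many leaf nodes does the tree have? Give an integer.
Leaves (nodes with no children): A, E, F, H, J

Answer: 5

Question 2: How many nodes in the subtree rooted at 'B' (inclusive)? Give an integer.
Answer: 4

Derivation:
Subtree rooted at B contains: B, F, H, K
Count = 4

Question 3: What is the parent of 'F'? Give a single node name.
Answer: B

Derivation:
Scan adjacency: F appears as child of B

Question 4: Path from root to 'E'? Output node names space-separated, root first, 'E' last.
Answer: C G E

Derivation:
Walk down from root: C -> G -> E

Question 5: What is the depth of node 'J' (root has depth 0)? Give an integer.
Path from root to J: C -> G -> J
Depth = number of edges = 2

Answer: 2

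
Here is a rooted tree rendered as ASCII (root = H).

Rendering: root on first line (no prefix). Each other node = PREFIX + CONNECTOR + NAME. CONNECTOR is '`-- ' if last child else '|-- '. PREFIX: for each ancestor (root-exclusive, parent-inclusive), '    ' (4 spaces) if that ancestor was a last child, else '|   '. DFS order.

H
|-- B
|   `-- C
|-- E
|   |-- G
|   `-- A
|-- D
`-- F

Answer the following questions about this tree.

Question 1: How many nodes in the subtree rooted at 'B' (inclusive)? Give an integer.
Answer: 2

Derivation:
Subtree rooted at B contains: B, C
Count = 2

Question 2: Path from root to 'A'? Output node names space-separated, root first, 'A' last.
Walk down from root: H -> E -> A

Answer: H E A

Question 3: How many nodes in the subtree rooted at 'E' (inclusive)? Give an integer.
Subtree rooted at E contains: A, E, G
Count = 3

Answer: 3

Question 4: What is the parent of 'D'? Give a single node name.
Answer: H

Derivation:
Scan adjacency: D appears as child of H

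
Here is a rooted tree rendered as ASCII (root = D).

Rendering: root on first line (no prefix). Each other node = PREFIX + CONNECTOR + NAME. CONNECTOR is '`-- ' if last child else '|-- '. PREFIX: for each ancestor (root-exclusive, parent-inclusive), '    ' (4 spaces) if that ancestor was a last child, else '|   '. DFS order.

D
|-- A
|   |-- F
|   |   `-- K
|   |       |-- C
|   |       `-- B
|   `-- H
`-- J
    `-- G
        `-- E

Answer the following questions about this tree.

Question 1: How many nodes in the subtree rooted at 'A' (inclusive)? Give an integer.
Answer: 6

Derivation:
Subtree rooted at A contains: A, B, C, F, H, K
Count = 6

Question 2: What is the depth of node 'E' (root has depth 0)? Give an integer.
Answer: 3

Derivation:
Path from root to E: D -> J -> G -> E
Depth = number of edges = 3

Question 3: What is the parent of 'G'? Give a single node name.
Answer: J

Derivation:
Scan adjacency: G appears as child of J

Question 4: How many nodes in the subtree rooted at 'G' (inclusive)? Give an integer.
Subtree rooted at G contains: E, G
Count = 2

Answer: 2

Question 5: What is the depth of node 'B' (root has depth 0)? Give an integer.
Answer: 4

Derivation:
Path from root to B: D -> A -> F -> K -> B
Depth = number of edges = 4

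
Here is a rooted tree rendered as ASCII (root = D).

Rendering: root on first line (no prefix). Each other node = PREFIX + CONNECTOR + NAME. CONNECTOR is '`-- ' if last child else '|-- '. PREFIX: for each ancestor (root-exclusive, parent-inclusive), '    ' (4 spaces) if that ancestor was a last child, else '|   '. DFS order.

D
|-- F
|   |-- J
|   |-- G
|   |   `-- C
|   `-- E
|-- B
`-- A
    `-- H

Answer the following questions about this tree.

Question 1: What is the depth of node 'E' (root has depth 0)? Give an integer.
Answer: 2

Derivation:
Path from root to E: D -> F -> E
Depth = number of edges = 2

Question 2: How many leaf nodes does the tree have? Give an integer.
Leaves (nodes with no children): B, C, E, H, J

Answer: 5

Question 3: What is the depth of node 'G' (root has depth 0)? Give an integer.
Path from root to G: D -> F -> G
Depth = number of edges = 2

Answer: 2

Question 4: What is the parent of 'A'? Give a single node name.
Scan adjacency: A appears as child of D

Answer: D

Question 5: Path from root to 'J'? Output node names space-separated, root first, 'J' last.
Walk down from root: D -> F -> J

Answer: D F J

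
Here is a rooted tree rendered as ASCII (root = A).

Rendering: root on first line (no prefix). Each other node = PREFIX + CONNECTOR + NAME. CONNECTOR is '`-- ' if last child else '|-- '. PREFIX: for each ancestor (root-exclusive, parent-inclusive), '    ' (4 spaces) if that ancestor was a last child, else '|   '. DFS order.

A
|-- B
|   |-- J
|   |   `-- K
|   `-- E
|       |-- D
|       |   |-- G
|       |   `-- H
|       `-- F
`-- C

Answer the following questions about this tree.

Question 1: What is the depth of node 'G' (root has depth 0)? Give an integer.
Path from root to G: A -> B -> E -> D -> G
Depth = number of edges = 4

Answer: 4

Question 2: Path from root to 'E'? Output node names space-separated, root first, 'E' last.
Answer: A B E

Derivation:
Walk down from root: A -> B -> E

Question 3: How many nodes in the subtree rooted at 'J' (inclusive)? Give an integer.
Subtree rooted at J contains: J, K
Count = 2

Answer: 2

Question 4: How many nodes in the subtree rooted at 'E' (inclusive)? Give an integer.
Answer: 5

Derivation:
Subtree rooted at E contains: D, E, F, G, H
Count = 5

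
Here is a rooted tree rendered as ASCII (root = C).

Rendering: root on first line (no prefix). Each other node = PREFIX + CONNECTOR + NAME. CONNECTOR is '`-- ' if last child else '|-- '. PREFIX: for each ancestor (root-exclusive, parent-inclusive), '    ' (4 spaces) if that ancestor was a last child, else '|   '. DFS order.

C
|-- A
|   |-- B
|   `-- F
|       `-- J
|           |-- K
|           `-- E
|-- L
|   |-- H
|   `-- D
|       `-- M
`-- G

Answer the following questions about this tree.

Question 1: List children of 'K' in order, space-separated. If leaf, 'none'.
Answer: none

Derivation:
Node K's children (from adjacency): (leaf)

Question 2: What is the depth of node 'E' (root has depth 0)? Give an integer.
Answer: 4

Derivation:
Path from root to E: C -> A -> F -> J -> E
Depth = number of edges = 4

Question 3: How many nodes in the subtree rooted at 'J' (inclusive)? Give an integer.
Answer: 3

Derivation:
Subtree rooted at J contains: E, J, K
Count = 3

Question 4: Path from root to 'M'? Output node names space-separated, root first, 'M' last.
Answer: C L D M

Derivation:
Walk down from root: C -> L -> D -> M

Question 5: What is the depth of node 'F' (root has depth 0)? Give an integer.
Path from root to F: C -> A -> F
Depth = number of edges = 2

Answer: 2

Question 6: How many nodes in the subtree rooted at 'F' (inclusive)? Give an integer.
Subtree rooted at F contains: E, F, J, K
Count = 4

Answer: 4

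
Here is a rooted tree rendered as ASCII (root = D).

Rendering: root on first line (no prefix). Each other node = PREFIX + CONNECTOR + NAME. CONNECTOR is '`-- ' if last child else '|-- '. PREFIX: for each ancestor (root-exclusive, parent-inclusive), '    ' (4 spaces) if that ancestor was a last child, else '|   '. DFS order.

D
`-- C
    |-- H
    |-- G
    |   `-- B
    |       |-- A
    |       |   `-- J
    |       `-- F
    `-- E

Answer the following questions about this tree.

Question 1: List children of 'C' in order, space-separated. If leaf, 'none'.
Node C's children (from adjacency): H, G, E

Answer: H G E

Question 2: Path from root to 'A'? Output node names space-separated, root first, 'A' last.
Walk down from root: D -> C -> G -> B -> A

Answer: D C G B A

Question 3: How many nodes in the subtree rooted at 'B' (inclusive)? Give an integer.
Answer: 4

Derivation:
Subtree rooted at B contains: A, B, F, J
Count = 4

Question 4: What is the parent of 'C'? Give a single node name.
Answer: D

Derivation:
Scan adjacency: C appears as child of D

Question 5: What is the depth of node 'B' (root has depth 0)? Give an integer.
Answer: 3

Derivation:
Path from root to B: D -> C -> G -> B
Depth = number of edges = 3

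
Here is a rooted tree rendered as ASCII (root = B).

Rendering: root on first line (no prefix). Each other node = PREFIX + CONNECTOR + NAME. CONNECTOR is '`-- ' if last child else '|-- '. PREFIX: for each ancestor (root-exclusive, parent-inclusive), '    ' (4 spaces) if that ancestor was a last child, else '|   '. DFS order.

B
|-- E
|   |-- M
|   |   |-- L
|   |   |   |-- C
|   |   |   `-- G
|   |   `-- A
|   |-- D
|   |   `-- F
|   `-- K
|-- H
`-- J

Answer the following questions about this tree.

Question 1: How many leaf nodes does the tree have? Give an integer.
Answer: 7

Derivation:
Leaves (nodes with no children): A, C, F, G, H, J, K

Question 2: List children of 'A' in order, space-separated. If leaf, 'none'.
Answer: none

Derivation:
Node A's children (from adjacency): (leaf)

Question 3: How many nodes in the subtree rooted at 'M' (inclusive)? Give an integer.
Answer: 5

Derivation:
Subtree rooted at M contains: A, C, G, L, M
Count = 5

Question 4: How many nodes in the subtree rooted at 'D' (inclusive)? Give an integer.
Subtree rooted at D contains: D, F
Count = 2

Answer: 2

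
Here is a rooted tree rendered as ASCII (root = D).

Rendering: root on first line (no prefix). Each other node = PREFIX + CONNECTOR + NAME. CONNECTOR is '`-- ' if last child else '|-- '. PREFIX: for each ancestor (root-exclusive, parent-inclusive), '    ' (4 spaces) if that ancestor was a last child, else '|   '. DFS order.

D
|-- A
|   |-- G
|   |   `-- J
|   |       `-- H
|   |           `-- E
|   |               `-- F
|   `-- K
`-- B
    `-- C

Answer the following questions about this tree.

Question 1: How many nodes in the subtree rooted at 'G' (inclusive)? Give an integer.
Subtree rooted at G contains: E, F, G, H, J
Count = 5

Answer: 5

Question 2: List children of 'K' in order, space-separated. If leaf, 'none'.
Answer: none

Derivation:
Node K's children (from adjacency): (leaf)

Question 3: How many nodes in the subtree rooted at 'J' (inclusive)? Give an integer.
Subtree rooted at J contains: E, F, H, J
Count = 4

Answer: 4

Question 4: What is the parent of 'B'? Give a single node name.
Scan adjacency: B appears as child of D

Answer: D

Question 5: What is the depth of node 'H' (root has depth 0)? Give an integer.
Answer: 4

Derivation:
Path from root to H: D -> A -> G -> J -> H
Depth = number of edges = 4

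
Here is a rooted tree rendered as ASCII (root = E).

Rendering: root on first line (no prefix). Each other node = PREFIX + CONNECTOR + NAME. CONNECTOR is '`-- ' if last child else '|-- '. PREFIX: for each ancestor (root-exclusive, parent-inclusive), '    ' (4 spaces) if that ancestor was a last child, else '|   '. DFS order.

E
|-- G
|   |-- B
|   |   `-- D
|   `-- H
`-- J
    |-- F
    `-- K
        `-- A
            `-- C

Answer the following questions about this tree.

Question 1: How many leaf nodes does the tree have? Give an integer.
Answer: 4

Derivation:
Leaves (nodes with no children): C, D, F, H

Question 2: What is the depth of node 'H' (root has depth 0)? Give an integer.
Path from root to H: E -> G -> H
Depth = number of edges = 2

Answer: 2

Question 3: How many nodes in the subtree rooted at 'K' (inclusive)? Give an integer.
Subtree rooted at K contains: A, C, K
Count = 3

Answer: 3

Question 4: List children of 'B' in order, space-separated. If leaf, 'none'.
Node B's children (from adjacency): D

Answer: D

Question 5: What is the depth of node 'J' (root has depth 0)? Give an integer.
Answer: 1

Derivation:
Path from root to J: E -> J
Depth = number of edges = 1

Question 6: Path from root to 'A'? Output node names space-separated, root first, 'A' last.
Walk down from root: E -> J -> K -> A

Answer: E J K A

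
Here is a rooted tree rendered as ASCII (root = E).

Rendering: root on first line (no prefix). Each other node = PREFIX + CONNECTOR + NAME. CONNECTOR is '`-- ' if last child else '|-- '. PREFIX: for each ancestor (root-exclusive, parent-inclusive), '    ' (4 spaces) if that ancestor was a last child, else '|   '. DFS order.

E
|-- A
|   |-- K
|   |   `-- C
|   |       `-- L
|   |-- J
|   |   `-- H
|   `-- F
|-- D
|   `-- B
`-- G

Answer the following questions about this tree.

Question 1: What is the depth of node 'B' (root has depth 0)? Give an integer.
Answer: 2

Derivation:
Path from root to B: E -> D -> B
Depth = number of edges = 2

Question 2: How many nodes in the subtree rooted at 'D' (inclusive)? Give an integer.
Answer: 2

Derivation:
Subtree rooted at D contains: B, D
Count = 2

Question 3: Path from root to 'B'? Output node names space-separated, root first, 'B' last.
Walk down from root: E -> D -> B

Answer: E D B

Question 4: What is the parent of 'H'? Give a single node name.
Answer: J

Derivation:
Scan adjacency: H appears as child of J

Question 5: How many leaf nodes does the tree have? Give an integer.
Answer: 5

Derivation:
Leaves (nodes with no children): B, F, G, H, L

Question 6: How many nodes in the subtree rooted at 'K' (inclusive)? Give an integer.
Answer: 3

Derivation:
Subtree rooted at K contains: C, K, L
Count = 3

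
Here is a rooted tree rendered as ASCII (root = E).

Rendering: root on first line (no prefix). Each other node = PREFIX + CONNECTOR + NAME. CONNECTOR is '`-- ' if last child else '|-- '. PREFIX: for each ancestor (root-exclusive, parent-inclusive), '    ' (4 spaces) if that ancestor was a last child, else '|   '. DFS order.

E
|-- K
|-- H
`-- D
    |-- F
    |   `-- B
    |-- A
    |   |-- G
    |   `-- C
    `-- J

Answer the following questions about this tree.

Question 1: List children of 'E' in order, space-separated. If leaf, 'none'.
Node E's children (from adjacency): K, H, D

Answer: K H D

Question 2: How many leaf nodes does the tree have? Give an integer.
Leaves (nodes with no children): B, C, G, H, J, K

Answer: 6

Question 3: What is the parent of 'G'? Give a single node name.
Answer: A

Derivation:
Scan adjacency: G appears as child of A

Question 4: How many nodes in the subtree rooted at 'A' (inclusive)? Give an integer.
Answer: 3

Derivation:
Subtree rooted at A contains: A, C, G
Count = 3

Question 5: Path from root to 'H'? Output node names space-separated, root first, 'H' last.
Walk down from root: E -> H

Answer: E H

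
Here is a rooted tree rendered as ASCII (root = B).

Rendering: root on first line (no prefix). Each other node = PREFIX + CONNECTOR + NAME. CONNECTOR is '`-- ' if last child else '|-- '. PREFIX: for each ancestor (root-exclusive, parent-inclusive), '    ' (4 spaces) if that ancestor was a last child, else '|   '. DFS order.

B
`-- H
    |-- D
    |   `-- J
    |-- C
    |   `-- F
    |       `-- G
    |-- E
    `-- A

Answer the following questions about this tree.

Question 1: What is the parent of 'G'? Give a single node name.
Scan adjacency: G appears as child of F

Answer: F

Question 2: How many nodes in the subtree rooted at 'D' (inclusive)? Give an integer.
Subtree rooted at D contains: D, J
Count = 2

Answer: 2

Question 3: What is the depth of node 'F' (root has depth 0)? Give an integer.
Answer: 3

Derivation:
Path from root to F: B -> H -> C -> F
Depth = number of edges = 3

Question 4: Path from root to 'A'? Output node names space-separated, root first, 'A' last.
Walk down from root: B -> H -> A

Answer: B H A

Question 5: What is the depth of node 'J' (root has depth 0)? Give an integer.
Path from root to J: B -> H -> D -> J
Depth = number of edges = 3

Answer: 3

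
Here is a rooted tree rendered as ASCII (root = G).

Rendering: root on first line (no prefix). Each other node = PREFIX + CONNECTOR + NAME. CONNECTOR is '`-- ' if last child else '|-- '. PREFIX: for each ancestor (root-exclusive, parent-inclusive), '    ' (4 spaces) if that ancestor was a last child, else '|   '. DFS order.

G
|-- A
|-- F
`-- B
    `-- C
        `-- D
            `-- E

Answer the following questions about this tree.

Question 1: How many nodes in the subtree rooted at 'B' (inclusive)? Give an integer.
Answer: 4

Derivation:
Subtree rooted at B contains: B, C, D, E
Count = 4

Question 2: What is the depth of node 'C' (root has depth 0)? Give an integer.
Path from root to C: G -> B -> C
Depth = number of edges = 2

Answer: 2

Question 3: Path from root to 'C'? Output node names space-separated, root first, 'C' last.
Walk down from root: G -> B -> C

Answer: G B C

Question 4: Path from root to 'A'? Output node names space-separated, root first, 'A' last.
Answer: G A

Derivation:
Walk down from root: G -> A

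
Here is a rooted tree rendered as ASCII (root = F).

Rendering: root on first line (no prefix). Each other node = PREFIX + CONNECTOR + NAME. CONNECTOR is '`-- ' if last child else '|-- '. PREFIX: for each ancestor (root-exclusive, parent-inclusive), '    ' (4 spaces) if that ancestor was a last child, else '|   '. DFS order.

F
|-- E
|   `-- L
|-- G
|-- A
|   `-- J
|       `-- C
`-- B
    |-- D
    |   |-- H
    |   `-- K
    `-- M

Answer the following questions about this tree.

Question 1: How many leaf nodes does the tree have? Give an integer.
Leaves (nodes with no children): C, G, H, K, L, M

Answer: 6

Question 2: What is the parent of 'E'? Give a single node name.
Answer: F

Derivation:
Scan adjacency: E appears as child of F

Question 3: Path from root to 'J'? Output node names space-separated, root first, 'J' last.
Answer: F A J

Derivation:
Walk down from root: F -> A -> J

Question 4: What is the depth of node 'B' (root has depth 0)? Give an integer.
Path from root to B: F -> B
Depth = number of edges = 1

Answer: 1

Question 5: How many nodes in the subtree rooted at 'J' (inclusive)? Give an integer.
Answer: 2

Derivation:
Subtree rooted at J contains: C, J
Count = 2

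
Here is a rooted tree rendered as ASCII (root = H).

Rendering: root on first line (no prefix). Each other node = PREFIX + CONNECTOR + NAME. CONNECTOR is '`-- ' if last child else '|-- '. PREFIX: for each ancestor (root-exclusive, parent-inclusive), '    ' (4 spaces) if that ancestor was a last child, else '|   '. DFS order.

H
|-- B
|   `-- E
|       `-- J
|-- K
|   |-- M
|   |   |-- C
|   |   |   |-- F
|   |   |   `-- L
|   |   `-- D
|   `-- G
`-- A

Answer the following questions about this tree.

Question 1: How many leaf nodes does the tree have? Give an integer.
Answer: 6

Derivation:
Leaves (nodes with no children): A, D, F, G, J, L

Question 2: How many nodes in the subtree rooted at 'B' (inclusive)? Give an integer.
Answer: 3

Derivation:
Subtree rooted at B contains: B, E, J
Count = 3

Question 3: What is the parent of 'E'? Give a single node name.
Scan adjacency: E appears as child of B

Answer: B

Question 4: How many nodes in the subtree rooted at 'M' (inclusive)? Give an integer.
Subtree rooted at M contains: C, D, F, L, M
Count = 5

Answer: 5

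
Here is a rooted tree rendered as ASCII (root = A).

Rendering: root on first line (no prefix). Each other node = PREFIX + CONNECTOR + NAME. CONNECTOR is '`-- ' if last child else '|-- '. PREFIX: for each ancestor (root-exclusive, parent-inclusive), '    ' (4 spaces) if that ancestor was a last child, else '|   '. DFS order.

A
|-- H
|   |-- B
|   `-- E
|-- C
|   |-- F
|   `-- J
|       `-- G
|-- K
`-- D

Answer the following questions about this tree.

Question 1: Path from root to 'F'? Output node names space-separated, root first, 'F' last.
Walk down from root: A -> C -> F

Answer: A C F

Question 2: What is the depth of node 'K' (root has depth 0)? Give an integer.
Answer: 1

Derivation:
Path from root to K: A -> K
Depth = number of edges = 1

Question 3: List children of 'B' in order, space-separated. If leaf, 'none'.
Node B's children (from adjacency): (leaf)

Answer: none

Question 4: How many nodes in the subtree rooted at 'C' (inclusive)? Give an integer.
Answer: 4

Derivation:
Subtree rooted at C contains: C, F, G, J
Count = 4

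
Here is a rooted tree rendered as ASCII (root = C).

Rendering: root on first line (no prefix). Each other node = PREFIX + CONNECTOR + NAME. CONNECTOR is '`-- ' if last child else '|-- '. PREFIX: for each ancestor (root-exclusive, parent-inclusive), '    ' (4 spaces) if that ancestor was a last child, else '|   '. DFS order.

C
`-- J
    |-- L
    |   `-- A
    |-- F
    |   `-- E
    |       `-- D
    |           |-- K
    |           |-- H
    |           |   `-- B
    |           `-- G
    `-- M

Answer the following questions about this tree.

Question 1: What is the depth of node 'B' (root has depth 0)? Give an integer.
Answer: 6

Derivation:
Path from root to B: C -> J -> F -> E -> D -> H -> B
Depth = number of edges = 6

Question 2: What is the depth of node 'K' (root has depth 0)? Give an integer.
Answer: 5

Derivation:
Path from root to K: C -> J -> F -> E -> D -> K
Depth = number of edges = 5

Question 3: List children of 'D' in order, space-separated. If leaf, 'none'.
Node D's children (from adjacency): K, H, G

Answer: K H G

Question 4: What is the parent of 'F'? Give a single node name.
Answer: J

Derivation:
Scan adjacency: F appears as child of J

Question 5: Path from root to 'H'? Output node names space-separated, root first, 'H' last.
Answer: C J F E D H

Derivation:
Walk down from root: C -> J -> F -> E -> D -> H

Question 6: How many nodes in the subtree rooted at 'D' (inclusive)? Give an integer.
Subtree rooted at D contains: B, D, G, H, K
Count = 5

Answer: 5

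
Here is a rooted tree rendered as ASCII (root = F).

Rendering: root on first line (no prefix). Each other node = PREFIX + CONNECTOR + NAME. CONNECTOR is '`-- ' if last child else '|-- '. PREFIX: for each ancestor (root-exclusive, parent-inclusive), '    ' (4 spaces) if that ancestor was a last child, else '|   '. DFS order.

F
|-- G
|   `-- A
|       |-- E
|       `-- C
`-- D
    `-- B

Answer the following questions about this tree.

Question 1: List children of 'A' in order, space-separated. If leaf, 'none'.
Node A's children (from adjacency): E, C

Answer: E C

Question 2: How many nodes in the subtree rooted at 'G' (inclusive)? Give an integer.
Subtree rooted at G contains: A, C, E, G
Count = 4

Answer: 4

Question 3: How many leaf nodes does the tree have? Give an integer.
Answer: 3

Derivation:
Leaves (nodes with no children): B, C, E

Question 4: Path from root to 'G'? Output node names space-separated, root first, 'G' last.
Walk down from root: F -> G

Answer: F G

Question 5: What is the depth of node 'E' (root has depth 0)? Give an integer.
Answer: 3

Derivation:
Path from root to E: F -> G -> A -> E
Depth = number of edges = 3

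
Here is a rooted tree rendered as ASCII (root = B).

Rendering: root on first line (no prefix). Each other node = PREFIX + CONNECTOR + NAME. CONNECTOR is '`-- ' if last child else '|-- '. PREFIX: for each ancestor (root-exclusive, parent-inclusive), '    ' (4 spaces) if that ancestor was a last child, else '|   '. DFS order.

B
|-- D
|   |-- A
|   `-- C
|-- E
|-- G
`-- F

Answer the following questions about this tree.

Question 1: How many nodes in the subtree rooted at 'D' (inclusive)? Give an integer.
Subtree rooted at D contains: A, C, D
Count = 3

Answer: 3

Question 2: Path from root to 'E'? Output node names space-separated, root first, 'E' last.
Walk down from root: B -> E

Answer: B E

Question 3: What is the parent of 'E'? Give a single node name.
Scan adjacency: E appears as child of B

Answer: B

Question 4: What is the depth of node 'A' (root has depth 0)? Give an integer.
Path from root to A: B -> D -> A
Depth = number of edges = 2

Answer: 2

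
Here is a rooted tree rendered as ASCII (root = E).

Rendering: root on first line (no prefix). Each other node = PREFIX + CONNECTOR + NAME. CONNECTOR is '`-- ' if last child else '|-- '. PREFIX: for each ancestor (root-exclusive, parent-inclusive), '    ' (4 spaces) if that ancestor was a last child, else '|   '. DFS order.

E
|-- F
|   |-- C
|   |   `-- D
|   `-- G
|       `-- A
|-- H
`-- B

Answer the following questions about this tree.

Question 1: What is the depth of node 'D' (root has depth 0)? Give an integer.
Path from root to D: E -> F -> C -> D
Depth = number of edges = 3

Answer: 3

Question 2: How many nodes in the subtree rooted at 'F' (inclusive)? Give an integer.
Subtree rooted at F contains: A, C, D, F, G
Count = 5

Answer: 5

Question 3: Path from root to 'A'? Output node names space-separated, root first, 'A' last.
Walk down from root: E -> F -> G -> A

Answer: E F G A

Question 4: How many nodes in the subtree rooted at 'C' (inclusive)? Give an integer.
Answer: 2

Derivation:
Subtree rooted at C contains: C, D
Count = 2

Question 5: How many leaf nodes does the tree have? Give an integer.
Leaves (nodes with no children): A, B, D, H

Answer: 4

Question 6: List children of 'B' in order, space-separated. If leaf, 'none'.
Node B's children (from adjacency): (leaf)

Answer: none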